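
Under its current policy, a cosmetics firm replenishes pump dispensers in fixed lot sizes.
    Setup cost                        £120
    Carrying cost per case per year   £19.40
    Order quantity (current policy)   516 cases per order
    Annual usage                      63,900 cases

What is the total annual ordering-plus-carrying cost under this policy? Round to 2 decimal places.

£19,865.67

Annual ordering cost = (D/Q)·S = (63,900/516) × 120 = £14,860.47
Annual holding cost  = (Q/2)·H = (516/2) × 19.4 = £5,005.20
Total = £14,860.47 + £5,005.20 = £19,865.67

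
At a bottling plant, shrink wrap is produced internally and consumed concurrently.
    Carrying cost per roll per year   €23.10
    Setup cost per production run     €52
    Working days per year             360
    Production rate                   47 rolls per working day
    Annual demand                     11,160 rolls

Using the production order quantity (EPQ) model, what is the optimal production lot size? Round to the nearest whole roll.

384 rolls

d = 11,160/360 = 31.0000 rolls/day;  effective holding cost H(1 − d/p) = 23.1·(1 − 31.0000/47) = 7.86383
Q* = √(2DS / H_eff) = √(2·11,160·52 / 7.86383) ≈ 384.18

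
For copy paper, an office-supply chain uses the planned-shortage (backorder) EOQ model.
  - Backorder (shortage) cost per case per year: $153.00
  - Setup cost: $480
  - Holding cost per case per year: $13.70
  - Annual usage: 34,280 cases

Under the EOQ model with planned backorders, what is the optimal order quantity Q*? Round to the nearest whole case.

1,618 cases

Q* = √(2DS/H) · √((H + b)/b)
   = √(2 × 34,280 × 480 / 13.7) · √((13.7 + 153) / 153)
   = 1,549.872 × 1.0438 ≈ 1,617.77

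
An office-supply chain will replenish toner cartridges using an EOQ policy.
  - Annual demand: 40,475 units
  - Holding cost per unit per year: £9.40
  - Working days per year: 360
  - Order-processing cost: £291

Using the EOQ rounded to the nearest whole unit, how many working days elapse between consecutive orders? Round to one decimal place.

14.1 days

Optimal lot size Q* = (2 × 40,475 × £291 / £9.4)^½ ≈ 1,583.04 → Q = 1,583 units
Cycle time = (working days × Q)/D = (360 × 1,583) / 40,475 = 14.080 days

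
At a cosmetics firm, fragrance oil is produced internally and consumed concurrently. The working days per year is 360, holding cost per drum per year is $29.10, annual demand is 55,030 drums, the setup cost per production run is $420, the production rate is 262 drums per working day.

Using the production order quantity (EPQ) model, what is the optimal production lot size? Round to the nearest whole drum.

1,953 drums

Daily demand d = 55,030/360 = 152.861; p = 262; 1 − d/p = 0.41656
EPQ = √(2DS / (H(1 − d/p)))
    = √(2 × 55,030 × 420 / (29.1 × 0.41656)) ≈ 1,952.78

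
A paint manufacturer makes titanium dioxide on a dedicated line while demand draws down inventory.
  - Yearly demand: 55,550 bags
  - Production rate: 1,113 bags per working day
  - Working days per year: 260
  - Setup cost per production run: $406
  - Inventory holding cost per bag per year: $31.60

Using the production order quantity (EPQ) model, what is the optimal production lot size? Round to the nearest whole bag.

1,329 bags

d = 55,550/260 = 213.6538 bags/day;  effective holding cost H(1 − d/p) = 31.6·(1 − 213.6538/1113) = 25.53400
Q* = √(2DS / H_eff) = √(2·55,550·406 / 25.53400) ≈ 1,329.11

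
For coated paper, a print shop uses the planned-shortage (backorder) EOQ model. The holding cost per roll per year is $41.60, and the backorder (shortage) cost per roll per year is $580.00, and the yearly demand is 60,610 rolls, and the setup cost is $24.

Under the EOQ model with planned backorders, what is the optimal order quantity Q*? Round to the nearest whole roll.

Q* = √(2DS/H) · √((H + b)/b)
   = √(2 × 60,610 × 24 / 41.6) · √((41.6 + 580) / 580)
   = 264.452 × 1.0352 ≈ 273.77

274 rolls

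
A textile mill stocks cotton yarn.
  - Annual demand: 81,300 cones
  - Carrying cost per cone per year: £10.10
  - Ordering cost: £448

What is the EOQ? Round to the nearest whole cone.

EOQ = √(2DS/H) = √(2 × 81,300 × 448 / 10.1)
    = √(7,212,356.44) ≈ 2,685.58

2,686 cones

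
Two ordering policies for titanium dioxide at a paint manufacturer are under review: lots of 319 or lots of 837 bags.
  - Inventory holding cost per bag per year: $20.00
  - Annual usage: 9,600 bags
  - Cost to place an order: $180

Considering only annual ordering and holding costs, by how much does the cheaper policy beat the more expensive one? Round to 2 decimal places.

$1,827.59

For each Q, cost = (D/Q)·S + (Q/2)·H.
TC(319) = (9,600/319)×180 + (319/2)×20 = $8,606.93
TC(837) = (9,600/837)×180 + (837/2)×20 = $10,434.52
Lots of 319 are cheaper by $1,827.59.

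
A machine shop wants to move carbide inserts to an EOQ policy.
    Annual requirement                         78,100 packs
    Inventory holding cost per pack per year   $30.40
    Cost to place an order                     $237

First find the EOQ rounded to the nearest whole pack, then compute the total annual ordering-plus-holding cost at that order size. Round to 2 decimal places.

Q* = √(2·D·S / H) = √(2·78,100·237 / 30.4) = √1,217,743.4 ≈ 1,103.51 → Q = 1,104 packs
Orders/yr = 78,100/1,104 = 70.743; ordering cost = 70.743 × $237 = $16,766.03
Average inventory = 1,104/2 = 552; holding cost = 552 × $30.4 = $16,780.80
Total = $16,766.03 + $16,780.80 = $33,546.83

$33,546.83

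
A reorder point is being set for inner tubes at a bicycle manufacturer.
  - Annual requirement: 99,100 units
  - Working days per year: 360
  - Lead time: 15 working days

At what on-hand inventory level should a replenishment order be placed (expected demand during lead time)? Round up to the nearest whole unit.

4,130 units

Daily demand d = 99,100 / 360 = 275.278 units/day
Demand during lead time = 275.278 × 15 = 4,129.17
Reorder point = 4,129.17 → round up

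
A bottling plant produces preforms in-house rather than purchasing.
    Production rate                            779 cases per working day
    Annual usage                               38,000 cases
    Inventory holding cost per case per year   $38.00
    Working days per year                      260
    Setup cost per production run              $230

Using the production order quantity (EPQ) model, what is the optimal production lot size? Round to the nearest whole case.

752 cases

d = 38,000/260 = 146.1538 cases/day;  effective holding cost H(1 − d/p) = 38·(1 − 146.1538/779) = 30.87054
Q* = √(2DS / H_eff) = √(2·38,000·230 / 30.87054) ≈ 752.49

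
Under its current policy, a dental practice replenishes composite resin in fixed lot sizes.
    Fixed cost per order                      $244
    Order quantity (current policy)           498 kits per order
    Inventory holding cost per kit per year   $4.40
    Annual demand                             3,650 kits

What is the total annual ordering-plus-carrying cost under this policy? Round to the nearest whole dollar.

Orders/yr = 3,650/498 = 7.329; ordering cost = 7.329 × $244 = $1,788.35
Average inventory = 498/2 = 249; holding cost = 249 × $4.4 = $1,095.60
Total = $1,788.35 + $1,095.60 = $2,883.95

$2,884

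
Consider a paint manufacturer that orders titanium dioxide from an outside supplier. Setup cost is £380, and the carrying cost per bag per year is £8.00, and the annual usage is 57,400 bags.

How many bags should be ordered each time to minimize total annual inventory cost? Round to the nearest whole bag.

2,335 bags

Optimal lot size Q* = (2 × 57,400 × £380 / £8)^½ ≈ 2,335.17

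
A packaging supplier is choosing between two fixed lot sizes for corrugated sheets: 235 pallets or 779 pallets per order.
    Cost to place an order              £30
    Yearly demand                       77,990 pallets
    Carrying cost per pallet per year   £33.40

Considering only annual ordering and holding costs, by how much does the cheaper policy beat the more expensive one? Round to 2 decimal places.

£2,132.10

TC(Q) = (D/Q)S + (Q/2)H
TC(235) = (77,990/235)×30 + (235/2)×33.4 = £13,880.67
TC(779) = (77,990/779)×30 + (779/2)×33.4 = £16,012.77
Lots of 235 are cheaper by £2,132.10.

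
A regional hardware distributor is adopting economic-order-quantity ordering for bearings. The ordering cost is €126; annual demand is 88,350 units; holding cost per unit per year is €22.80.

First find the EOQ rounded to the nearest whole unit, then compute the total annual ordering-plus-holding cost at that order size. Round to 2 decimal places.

€22,530.51

Optimal lot size Q* = (2 × 88,350 × €126 / €22.8)^½ ≈ 988.18 → Q = 988 units
Annual ordering cost = (D/Q)·S = (88,350/988) × 126 = €11,267.31
Annual holding cost  = (Q/2)·H = (988/2) × 22.8 = €11,263.20
Total = €11,267.31 + €11,263.20 = €22,530.51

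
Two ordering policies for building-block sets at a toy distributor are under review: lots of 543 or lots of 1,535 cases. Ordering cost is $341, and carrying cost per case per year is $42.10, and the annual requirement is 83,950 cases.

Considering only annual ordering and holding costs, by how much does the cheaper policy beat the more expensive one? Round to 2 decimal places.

Annual cost at Q: ordering D·S/Q plus holding Q·H/2.
TC(543) = (83,950/543)×341 + (543/2)×42.1 = $64,150.13
TC(1,535) = (83,950/1,535)×341 + (1,535/2)×42.1 = $50,961.23
|ΔTC| = |$64,150.13 − $50,961.23| = $13,188.90

$13,188.90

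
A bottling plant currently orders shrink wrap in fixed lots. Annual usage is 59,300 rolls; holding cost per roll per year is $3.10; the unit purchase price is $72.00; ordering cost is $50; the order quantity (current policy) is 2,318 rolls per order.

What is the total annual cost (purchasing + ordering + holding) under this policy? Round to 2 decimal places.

Ordering: D/Q × S = 59,300/2,318 × $50 = $1,279.12
Holding:  Q/2 × H = 2,318/2 × $3.1 = $3,592.90
Purchase cost = D·C = 59,300 × 72 = $4,269,600.00
Total = $1,279.12 + $3,592.90 + $4,269,600.00 = $4,274,472.02

$4,274,472.02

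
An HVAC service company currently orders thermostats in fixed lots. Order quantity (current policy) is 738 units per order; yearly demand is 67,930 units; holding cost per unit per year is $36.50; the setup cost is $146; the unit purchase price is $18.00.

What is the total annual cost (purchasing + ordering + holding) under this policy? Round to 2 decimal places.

Ordering: D/Q × S = 67,930/738 × $146 = $13,438.73
Holding:  Q/2 × H = 738/2 × $36.5 = $13,468.50
Purchase cost = D·C = 67,930 × 18 = $1,222,740.00
Total = $13,438.73 + $13,468.50 + $1,222,740.00 = $1,249,647.23

$1,249,647.23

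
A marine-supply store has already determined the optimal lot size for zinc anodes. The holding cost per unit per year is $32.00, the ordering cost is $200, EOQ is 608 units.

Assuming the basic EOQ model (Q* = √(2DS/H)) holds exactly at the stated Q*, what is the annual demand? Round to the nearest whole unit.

29,573 units per year

From Q* = √(2DS/H) ⇒ Q*² = 2DS/H.
D = Q²H / (2S) = 608² × 32 / (2 × 200) = 29,573.12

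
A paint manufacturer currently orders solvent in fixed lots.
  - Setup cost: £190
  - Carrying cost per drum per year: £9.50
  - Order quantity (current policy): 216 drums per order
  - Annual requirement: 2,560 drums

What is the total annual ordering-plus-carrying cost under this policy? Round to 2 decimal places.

£3,277.85

Orders/yr = 2,560/216 = 11.852; ordering cost = 11.852 × £190 = £2,251.85
Average inventory = 216/2 = 108; holding cost = 108 × £9.5 = £1,026.00
Total = £2,251.85 + £1,026.00 = £3,277.85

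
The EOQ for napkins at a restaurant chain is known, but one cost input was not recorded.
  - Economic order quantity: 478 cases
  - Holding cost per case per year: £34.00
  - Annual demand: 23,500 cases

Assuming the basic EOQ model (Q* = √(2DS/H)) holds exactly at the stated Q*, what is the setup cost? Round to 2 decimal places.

EOQ relation: Q² = 2DS/H, so rearrange for the unknown.
S = Q²H / (2D) = 478² × 34 / (2 × 23,500) = 165.2863

£165.29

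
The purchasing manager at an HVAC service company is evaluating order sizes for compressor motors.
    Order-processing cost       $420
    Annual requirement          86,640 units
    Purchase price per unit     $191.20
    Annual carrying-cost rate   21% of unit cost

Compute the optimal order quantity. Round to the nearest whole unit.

Carrying cost H = $191.2 × 21% = $40.1520/unit/yr
Optimal lot size Q* = (2 × 86,640 × $420 / $40.152)^½ ≈ 1,346.31

1,346 units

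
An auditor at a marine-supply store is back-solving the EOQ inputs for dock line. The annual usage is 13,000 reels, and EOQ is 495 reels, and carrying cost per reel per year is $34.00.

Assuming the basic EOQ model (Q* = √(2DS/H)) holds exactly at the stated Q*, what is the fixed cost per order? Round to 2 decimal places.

EOQ relation: Q² = 2DS/H, so rearrange for the unknown.
S = Q²H / (2D) = 495² × 34 / (2 × 13,000) = 320.4173

$320.42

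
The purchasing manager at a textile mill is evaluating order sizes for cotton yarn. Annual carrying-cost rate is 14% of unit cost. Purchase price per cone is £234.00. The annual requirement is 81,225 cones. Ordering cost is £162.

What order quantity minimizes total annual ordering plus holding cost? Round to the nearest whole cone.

H = i·C = 0.14 × £234 = £32.7600 per cone-year
EOQ = √(2DS/H) = √(2 × 81,225 × 162 / 32.76)
    = √(803,324.18) ≈ 896.28

896 cones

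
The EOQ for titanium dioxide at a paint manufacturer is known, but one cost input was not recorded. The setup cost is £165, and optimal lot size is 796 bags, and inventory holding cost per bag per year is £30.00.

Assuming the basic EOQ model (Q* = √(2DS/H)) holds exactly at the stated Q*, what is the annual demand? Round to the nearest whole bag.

Since Q* = (2DS/H)^½, squaring gives Q*²·H = 2DS.
D = Q²H / (2S) = 796² × 30 / (2 × 165) = 57,601.45

57,601 bags per year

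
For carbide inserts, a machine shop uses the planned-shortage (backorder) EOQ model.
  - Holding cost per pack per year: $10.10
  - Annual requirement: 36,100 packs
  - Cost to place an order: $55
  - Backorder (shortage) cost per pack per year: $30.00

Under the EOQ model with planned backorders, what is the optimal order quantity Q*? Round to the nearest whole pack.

725 packs

Q* = √(2DS/H) · √((H + b)/b)
   = √(2 × 36,100 × 55 / 10.1) · √((10.1 + 30) / 30)
   = 627.031 × 1.1561 ≈ 724.94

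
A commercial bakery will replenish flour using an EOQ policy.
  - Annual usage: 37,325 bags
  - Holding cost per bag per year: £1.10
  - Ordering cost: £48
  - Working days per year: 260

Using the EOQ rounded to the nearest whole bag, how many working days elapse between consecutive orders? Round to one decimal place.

12.6 days

2DS/H = 2·37,325·48/1.1 = 3,257,454.55
EOQ = √3,257,454.55 ≈ 1,804.84 → Q = 1,805 bags
Cycle time = (working days × Q)/D = (260 × 1,805) / 37,325 = 12.573 days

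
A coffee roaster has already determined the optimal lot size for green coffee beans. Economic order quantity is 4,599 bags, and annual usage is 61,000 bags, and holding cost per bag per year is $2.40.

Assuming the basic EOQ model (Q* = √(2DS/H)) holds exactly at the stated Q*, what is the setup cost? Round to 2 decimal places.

EOQ relation: Q² = 2DS/H, so rearrange for the unknown.
S = Q²H / (2D) = 4,599² × 2.4 / (2 × 61,000) = 416.0813

$416.08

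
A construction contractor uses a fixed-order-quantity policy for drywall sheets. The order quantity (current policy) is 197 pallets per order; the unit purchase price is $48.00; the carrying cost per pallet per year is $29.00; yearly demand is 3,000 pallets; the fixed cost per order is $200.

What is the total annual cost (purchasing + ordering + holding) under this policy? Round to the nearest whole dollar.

$149,902

Annual ordering cost = (D/Q)·S = (3,000/197) × 200 = $3,045.69
Annual holding cost  = (Q/2)·H = (197/2) × 29 = $2,856.50
Purchase cost = D·C = 3,000 × 48 = $144,000.00
Total = $3,045.69 + $2,856.50 + $144,000.00 = $149,902.19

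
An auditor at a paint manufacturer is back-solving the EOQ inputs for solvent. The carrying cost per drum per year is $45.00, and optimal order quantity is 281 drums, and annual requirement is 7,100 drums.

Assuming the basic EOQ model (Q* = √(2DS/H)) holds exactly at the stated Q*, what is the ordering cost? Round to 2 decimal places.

$250.23

Since Q* = (2DS/H)^½, squaring gives Q*²·H = 2DS.
S = Q²H / (2D) = 281² × 45 / (2 × 7,100) = 250.2285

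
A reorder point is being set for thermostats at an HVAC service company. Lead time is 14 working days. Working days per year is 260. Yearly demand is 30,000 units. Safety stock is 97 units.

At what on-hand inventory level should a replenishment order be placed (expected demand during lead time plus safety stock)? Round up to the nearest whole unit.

1,713 units

Daily demand d = 30,000 / 260 = 115.385 units/day
Demand during lead time = 115.385 × 14 = 1,615.38
Reorder point = 1,615.38 + 97 = 1,712.38 → round up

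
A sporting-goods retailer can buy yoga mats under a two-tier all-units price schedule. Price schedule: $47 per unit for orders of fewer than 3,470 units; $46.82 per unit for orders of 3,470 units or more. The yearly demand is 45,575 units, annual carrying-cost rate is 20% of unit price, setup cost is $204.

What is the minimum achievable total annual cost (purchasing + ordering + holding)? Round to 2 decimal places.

$2,152,747.38

H₁ = 20%×$47 = $9.4000;  H₂ = 20%×$46.82 = $9.3640
EOQ₁ = √(2×45,575×204/9.4000) = 1,406.47  (< 3,470, feasible at tier 1)
EOQ₂ = √(2×45,575×204/9.3640) = 1,409.17  (< 3,470 → use Q = 3,470 at tier-2 price)
TC(tier 1 (EOQ₁), Q≈1,406.5) = $2,155,245.79
TC(tier 2, Q≈3,470.0) = $2,152,747.38
Minimum at tier 2: $2,152,747.38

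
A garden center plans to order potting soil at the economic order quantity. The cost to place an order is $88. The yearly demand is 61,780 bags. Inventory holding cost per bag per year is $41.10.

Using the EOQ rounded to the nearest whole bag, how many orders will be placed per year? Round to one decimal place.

2DS/H = 2·61,780·88/41.1 = 264,556.69
EOQ = √264,556.69 ≈ 514.35 → Q = 514
N = D/Q = 61,780/514 ≈ 120.195 orders/yr

120.2 orders per year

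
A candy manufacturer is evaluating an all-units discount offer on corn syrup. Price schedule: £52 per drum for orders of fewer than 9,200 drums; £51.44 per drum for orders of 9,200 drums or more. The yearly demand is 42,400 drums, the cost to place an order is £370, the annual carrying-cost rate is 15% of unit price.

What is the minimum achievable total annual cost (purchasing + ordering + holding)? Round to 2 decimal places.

£2,218,254.82

H₁ = 15%×£52 = £7.8000;  H₂ = 15%×£51.44 = £7.7160
EOQ₁ = √(2×42,400×370/7.8000) = 2,005.63  (< 9,200, feasible at tier 1)
EOQ₂ = √(2×42,400×370/7.7160) = 2,016.52  (< 9,200 → use Q = 9,200 at tier-2 price)
TC(tier 1 (EOQ₁), Q≈2,005.6) = £2,220,443.94
TC(tier 2, Q≈9,200.0) = £2,218,254.82
Minimum at tier 2: £2,218,254.82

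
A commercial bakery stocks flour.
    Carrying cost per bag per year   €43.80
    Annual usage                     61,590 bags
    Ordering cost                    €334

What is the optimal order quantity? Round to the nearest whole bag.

Q* = √(2·D·S / H) = √(2·61,590·334 / 43.8) = √939,317.8 ≈ 969.18

969 bags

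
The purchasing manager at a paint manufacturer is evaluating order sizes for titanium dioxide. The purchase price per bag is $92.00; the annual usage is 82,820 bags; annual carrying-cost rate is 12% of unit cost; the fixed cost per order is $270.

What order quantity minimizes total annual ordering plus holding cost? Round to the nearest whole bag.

2,013 bags

Holding cost per bag per year: H = 12% × $92 = $11.0400
Optimal lot size Q* = (2 × 82,820 × $270 / $11.04)^½ ≈ 2,012.70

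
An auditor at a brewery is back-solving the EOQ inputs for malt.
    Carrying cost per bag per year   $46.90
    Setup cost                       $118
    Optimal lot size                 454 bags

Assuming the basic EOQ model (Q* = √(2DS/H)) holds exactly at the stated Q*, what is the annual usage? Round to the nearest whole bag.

EOQ relation: Q² = 2DS/H, so rearrange for the unknown.
D = Q²H / (2S) = 454² × 46.9 / (2 × 118) = 40,961.19

40,961 bags per year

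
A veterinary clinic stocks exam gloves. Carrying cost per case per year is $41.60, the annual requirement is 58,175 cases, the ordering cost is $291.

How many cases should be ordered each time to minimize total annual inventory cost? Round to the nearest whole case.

EOQ = √(2DS/H) = √(2 × 58,175 × 291 / 41.6)
    = √(813,890.62) ≈ 902.16

902 cases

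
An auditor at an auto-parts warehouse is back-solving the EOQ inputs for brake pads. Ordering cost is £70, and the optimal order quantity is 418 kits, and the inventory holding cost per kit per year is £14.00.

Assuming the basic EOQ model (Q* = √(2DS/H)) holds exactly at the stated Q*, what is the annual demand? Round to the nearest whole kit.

From Q* = √(2DS/H) ⇒ Q*² = 2DS/H.
D = Q²H / (2S) = 418² × 14 / (2 × 70) = 17,472.40

17,472 kits per year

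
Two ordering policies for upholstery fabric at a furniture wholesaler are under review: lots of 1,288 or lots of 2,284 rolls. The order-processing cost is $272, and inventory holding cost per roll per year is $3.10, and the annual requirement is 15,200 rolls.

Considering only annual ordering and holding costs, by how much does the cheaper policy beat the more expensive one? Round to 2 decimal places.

$144.02

Annual cost at Q: ordering D·S/Q plus holding Q·H/2.
TC(1,288) = (15,200/1,288)×272 + (1,288/2)×3.1 = $5,206.34
TC(2,284) = (15,200/2,284)×272 + (2,284/2)×3.1 = $5,350.36
Cheaper: Q = 1,288.  Difference = $144.02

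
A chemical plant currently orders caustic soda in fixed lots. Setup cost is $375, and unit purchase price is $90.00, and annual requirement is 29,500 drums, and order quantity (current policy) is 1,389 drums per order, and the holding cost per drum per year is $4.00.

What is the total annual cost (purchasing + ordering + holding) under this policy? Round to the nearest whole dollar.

Ordering: D/Q × S = 29,500/1,389 × $375 = $7,964.36
Holding:  Q/2 × H = 1,389/2 × $4 = $2,778.00
Purchase cost = D·C = 29,500 × 90 = $2,655,000.00
Total = $7,964.36 + $2,778.00 + $2,655,000.00 = $2,665,742.36

$2,665,742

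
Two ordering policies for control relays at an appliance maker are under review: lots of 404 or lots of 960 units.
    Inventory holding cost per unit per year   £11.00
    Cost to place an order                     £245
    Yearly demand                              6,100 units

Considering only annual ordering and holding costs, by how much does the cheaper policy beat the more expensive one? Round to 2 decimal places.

For each Q, cost = (D/Q)·S + (Q/2)·H.
TC(404) = (6,100/404)×245 + (404/2)×11 = £5,921.26
TC(960) = (6,100/960)×245 + (960/2)×11 = £6,836.77
Cheaper: Q = 404.  Difference = £915.51

£915.51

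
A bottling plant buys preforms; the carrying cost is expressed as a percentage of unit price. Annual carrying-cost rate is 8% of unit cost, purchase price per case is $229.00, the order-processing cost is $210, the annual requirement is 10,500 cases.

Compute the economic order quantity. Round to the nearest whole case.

491 cases

H = i·C = 0.08 × $229 = $18.3200 per case-year
2DS/H = 2·10,500·210/18.32 = 240,720.52
EOQ = √240,720.52 ≈ 490.63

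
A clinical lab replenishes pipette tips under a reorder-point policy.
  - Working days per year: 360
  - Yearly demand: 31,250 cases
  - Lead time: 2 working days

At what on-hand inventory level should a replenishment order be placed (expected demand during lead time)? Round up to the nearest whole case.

174 cases

Daily demand d = 31,250 / 360 = 86.806 cases/day
Demand during lead time = 86.806 × 2 = 173.61
Reorder point = 173.61 → round up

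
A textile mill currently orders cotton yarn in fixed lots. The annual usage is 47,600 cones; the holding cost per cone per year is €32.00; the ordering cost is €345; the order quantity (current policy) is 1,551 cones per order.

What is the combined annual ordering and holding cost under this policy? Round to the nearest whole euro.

Orders/yr = 47,600/1,551 = 30.690; ordering cost = 30.690 × €345 = €10,588.01
Average inventory = 1,551/2 = 775.5; holding cost = 775.5 × €32 = €24,816.00
Total = €10,588.01 + €24,816.00 = €35,404.01

€35,404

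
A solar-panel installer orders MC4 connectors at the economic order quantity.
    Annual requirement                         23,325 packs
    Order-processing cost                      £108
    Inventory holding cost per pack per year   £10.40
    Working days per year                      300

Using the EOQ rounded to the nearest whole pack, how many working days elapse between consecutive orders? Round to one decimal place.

9.0 days

Q* = √(2·D·S / H) = √(2·23,325·108 / 10.4) = √484,442.3 ≈ 696.02 → Q = 696 packs
T = Q/D × 300 days = 696/23,325 × 300 = 8.952 days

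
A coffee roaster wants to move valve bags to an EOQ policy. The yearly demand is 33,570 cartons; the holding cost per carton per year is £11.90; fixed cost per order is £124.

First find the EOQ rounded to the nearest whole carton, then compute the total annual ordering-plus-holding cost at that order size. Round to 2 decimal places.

2DS/H = 2·33,570·124/11.9 = 699,610.08
EOQ = √699,610.08 ≈ 836.43 → Q = 836 cartons
Annual ordering cost = (D/Q)·S = (33,570/836) × 124 = £4,979.28
Annual holding cost  = (Q/2)·H = (836/2) × 11.9 = £4,974.20
Total = £4,979.28 + £4,974.20 = £9,953.48

£9,953.48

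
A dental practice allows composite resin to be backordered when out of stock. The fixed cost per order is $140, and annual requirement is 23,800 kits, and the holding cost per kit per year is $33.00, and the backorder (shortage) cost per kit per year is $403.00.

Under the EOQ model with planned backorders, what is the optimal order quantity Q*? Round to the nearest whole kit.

Basic EOQ = √(2·23,800·140/33) = 449.377
Backorder adjustment √((H+b)/b) = √((33+403)/403) = 1.0401
Q* = 449.377 × 1.0401 ≈ 467.41

467 kits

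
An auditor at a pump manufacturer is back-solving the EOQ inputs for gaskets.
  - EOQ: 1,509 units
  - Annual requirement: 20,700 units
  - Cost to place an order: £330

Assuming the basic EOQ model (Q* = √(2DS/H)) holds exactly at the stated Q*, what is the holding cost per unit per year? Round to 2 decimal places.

£6.00

EOQ relation: Q² = 2DS/H, so rearrange for the unknown.
H = 2DS / Q² = 2 × 20,700 × 330 / 1,509² = 5.9998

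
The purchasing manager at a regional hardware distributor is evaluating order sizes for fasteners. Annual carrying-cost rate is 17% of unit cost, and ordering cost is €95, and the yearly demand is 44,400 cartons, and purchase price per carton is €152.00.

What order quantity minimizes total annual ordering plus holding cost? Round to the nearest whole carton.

Carrying cost H = €152 × 17% = €25.8400/carton/yr
EOQ = √(2DS/H) = √(2 × 44,400 × 95 / 25.84)
    = √(326,470.59) ≈ 571.38

571 cartons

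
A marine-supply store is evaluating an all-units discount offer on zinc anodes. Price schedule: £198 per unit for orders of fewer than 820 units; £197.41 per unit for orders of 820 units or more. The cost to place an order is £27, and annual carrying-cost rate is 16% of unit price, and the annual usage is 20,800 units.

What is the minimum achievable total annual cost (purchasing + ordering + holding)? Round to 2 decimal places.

£4,119,762.97

H₁ = 16%×£198 = £31.6800;  H₂ = 16%×£197.41 = £31.5856
EOQ₁ = √(2×20,800×27/31.6800) = 188.29  (< 820, feasible at tier 1)
EOQ₂ = √(2×20,800×27/31.5856) = 188.57  (< 820 → use Q = 820 at tier-2 price)
TC(tier 1 (EOQ₁), Q≈188.3) = £4,124,365.15
TC(tier 2, Q≈820.0) = £4,119,762.97
Minimum at tier 2: £4,119,762.97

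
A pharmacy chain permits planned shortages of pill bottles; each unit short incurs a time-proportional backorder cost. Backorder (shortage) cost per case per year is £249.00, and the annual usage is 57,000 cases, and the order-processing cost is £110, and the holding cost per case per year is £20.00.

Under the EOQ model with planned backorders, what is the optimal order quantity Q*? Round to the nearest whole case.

Basic EOQ = √(2·57,000·110/20) = 791.833
Backorder adjustment √((H+b)/b) = √((20+249)/249) = 1.0394
Q* = 791.833 × 1.0394 ≈ 823.02

823 cases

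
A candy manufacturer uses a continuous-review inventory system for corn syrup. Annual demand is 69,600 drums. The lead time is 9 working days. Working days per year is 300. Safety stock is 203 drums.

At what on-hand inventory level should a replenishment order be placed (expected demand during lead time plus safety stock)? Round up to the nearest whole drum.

Daily demand d = 69,600 / 300 = 232.000 drums/day
Demand during lead time = 232.000 × 9 = 2,088.00
Reorder point = 2,088.00 + 203 = 2,291.00 → round up

2,291 drums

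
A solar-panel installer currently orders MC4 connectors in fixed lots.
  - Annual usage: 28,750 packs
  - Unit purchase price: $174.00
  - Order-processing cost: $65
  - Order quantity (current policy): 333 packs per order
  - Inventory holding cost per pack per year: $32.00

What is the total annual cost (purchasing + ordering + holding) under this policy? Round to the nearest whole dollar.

$5,013,440

Orders/yr = 28,750/333 = 86.336; ordering cost = 86.336 × $65 = $5,611.86
Average inventory = 333/2 = 166.5; holding cost = 166.5 × $32 = $5,328.00
Purchase cost = D·C = 28,750 × 174 = $5,002,500.00
Total = $5,611.86 + $5,328.00 + $5,002,500.00 = $5,013,439.86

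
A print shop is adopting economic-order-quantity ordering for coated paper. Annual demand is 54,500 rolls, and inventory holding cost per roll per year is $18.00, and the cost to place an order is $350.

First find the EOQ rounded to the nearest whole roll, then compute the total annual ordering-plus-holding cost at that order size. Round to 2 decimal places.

Optimal lot size Q* = (2 × 54,500 × $350 / $18)^½ ≈ 1,455.83 → Q = 1,456 rolls
Ordering: D/Q × S = 54,500/1,456 × $350 = $13,100.96
Holding:  Q/2 × H = 1,456/2 × $18 = $13,104.00
Total = $13,100.96 + $13,104.00 = $26,204.96

$26,204.96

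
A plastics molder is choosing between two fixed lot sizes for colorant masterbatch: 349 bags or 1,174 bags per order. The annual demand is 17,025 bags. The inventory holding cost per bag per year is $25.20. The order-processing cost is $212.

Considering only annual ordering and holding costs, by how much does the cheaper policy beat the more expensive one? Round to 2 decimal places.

$3,127.53

For each Q, cost = (D/Q)·S + (Q/2)·H.
TC(349) = (17,025/349)×212 + (349/2)×25.2 = $14,739.23
TC(1,174) = (17,025/1,174)×212 + (1,174/2)×25.2 = $17,866.76
|ΔTC| = |$14,739.23 − $17,866.76| = $3,127.53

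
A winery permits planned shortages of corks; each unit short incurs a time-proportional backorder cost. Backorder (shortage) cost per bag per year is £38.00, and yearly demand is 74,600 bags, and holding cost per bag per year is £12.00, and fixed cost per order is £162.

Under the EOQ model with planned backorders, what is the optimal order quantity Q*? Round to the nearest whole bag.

Basic EOQ = √(2·74,600·162/12) = 1,419.225
Backorder adjustment √((H+b)/b) = √((12+38)/38) = 1.1471
Q* = 1,419.225 × 1.1471 ≈ 1,627.96

1,628 bags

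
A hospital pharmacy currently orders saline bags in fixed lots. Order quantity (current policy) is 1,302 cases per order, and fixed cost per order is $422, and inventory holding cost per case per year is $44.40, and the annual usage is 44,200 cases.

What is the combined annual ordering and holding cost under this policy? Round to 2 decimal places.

$43,230.36

Annual ordering cost = (D/Q)·S = (44,200/1,302) × 422 = $14,325.96
Annual holding cost  = (Q/2)·H = (1,302/2) × 44.4 = $28,904.40
Total = $14,325.96 + $28,904.40 = $43,230.36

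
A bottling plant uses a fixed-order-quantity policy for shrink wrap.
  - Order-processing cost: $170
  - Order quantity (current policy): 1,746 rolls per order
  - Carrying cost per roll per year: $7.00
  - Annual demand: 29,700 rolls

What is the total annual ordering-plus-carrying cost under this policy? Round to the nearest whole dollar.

Annual ordering cost = (D/Q)·S = (29,700/1,746) × 170 = $2,891.75
Annual holding cost  = (Q/2)·H = (1,746/2) × 7 = $6,111.00
Total = $2,891.75 + $6,111.00 = $9,002.75

$9,003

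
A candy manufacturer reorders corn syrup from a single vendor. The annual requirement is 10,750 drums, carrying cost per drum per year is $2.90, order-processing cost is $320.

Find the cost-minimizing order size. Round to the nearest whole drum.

EOQ = √(2DS/H) = √(2 × 10,750 × 320 / 2.9)
    = √(2,372,413.79) ≈ 1,540.26

1,540 drums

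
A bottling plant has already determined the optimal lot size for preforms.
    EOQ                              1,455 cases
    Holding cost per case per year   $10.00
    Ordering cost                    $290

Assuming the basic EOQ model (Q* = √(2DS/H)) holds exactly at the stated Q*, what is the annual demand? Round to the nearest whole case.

EOQ relation: Q² = 2DS/H, so rearrange for the unknown.
D = Q²H / (2S) = 1,455² × 10 / (2 × 290) = 36,500.43

36,500 cases per year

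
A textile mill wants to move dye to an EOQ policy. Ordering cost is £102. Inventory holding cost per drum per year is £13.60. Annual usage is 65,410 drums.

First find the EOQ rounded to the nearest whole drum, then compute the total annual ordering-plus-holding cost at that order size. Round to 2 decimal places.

£13,471.21

Q* = √(2·D·S / H) = √(2·65,410·102 / 13.6) = √981,150.0 ≈ 990.53 → Q = 991 drums
Annual ordering cost = (D/Q)·S = (65,410/991) × 102 = £6,732.41
Annual holding cost  = (Q/2)·H = (991/2) × 13.6 = £6,738.80
Total = £6,732.41 + £6,738.80 = £13,471.21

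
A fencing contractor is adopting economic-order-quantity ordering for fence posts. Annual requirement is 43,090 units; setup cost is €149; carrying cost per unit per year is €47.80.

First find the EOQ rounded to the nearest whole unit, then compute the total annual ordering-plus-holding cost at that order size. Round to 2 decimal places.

Q* = √(2·D·S / H) = √(2·43,090·149 / 47.8) = √268,636.4 ≈ 518.30 → Q = 518 units
Ordering: D/Q × S = 43,090/518 × €149 = €12,394.61
Holding:  Q/2 × H = 518/2 × €47.8 = €12,380.20
Total = €12,394.61 + €12,380.20 = €24,774.81

€24,774.81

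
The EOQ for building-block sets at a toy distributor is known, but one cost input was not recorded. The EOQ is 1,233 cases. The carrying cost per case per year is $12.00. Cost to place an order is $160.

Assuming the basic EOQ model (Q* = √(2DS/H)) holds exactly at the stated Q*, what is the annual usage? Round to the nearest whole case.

EOQ relation: Q² = 2DS/H, so rearrange for the unknown.
D = Q²H / (2S) = 1,233² × 12 / (2 × 160) = 57,010.84

57,011 cases per year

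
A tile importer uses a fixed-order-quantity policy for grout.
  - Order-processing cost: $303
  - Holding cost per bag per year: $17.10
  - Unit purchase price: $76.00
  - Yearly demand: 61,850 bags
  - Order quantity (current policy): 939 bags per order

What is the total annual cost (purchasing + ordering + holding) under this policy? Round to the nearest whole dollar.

$4,728,586

Annual ordering cost = (D/Q)·S = (61,850/939) × 303 = $19,957.99
Annual holding cost  = (Q/2)·H = (939/2) × 17.1 = $8,028.45
Purchase cost = D·C = 61,850 × 76 = $4,700,600.00
Total = $19,957.99 + $8,028.45 + $4,700,600.00 = $4,728,586.44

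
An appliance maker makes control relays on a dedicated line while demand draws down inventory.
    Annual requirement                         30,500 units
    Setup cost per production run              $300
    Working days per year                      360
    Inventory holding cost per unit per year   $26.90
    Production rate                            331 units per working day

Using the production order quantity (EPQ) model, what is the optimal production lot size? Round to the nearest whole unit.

956 units

Daily demand d = 30,500/360 = 84.722; p = 331; 1 − d/p = 0.74404
EPQ = √(2DS / (H(1 − d/p)))
    = √(2 × 30,500 × 300 / (26.9 × 0.74404)) ≈ 956.20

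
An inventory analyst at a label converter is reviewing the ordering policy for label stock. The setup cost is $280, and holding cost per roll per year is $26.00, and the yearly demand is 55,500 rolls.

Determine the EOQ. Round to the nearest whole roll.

Optimal lot size Q* = (2 × 55,500 × $280 / $26)^½ ≈ 1,093.34

1,093 rolls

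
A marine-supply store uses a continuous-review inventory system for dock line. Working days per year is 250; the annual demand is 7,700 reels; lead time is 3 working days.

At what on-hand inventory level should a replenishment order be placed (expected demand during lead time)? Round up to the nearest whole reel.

Daily demand d = 7,700 / 250 = 30.800 reels/day
Demand during lead time = 30.800 × 3 = 92.40
Reorder point = 92.40 → round up

93 reels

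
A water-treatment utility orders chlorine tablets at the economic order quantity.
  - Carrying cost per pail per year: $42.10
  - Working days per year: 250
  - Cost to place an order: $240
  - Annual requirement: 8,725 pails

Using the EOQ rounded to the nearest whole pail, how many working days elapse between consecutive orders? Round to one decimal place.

9.0 days

Q* = √(2·D·S / H) = √(2·8,725·240 / 42.1) = √99,477.4 ≈ 315.40 → Q = 315 pails
Days between orders = 250 / (D/Q) = 250 / 27.698 ≈ 9.026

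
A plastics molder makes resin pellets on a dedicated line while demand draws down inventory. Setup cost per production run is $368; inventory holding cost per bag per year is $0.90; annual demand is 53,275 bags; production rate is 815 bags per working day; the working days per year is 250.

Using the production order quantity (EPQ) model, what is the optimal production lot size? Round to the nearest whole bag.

Daily demand d = 53,275/250 = 213.100; p = 815; 1 − d/p = 0.73853
EPQ = √(2DS / (H(1 − d/p)))
    = √(2 × 53,275 × 368 / (0.9 × 0.73853)) ≈ 7,680.62

7,681 bags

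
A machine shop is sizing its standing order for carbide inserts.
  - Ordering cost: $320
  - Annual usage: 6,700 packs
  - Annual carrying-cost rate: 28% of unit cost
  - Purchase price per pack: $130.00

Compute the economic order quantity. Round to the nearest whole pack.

H = i·C = 0.28 × $130 = $36.4000 per pack-year
Q* = √(2·D·S / H) = √(2·6,700·320 / 36.4) = √117,802.2 ≈ 343.22

343 packs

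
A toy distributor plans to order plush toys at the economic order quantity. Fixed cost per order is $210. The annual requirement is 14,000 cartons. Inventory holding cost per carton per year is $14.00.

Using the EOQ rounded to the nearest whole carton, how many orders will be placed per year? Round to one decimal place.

21.6 orders per year

2DS/H = 2·14,000·210/14 = 420,000.00
EOQ = √420,000.00 ≈ 648.07 → Q = 648
Orders per year = D/Q = 14,000 / 648 = 21.605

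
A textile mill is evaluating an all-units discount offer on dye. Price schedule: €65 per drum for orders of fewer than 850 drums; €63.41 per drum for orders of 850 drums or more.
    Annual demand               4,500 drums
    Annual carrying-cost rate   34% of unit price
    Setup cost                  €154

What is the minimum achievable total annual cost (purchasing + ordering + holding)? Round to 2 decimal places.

€295,323.04

H₁ = 34%×€65 = €22.1000;  H₂ = 34%×€63.41 = €21.5594
EOQ₁ = √(2×4,500×154/22.1000) = 250.43  (< 850, feasible at tier 1)
EOQ₂ = √(2×4,500×154/21.5594) = 253.55  (< 850 → use Q = 850 at tier-2 price)
TC(tier 1 (EOQ₁), Q≈250.4) = €298,034.49
TC(tier 2, Q≈850.0) = €295,323.04
Minimum at tier 2: €295,323.04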